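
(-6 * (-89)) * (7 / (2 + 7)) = 415.33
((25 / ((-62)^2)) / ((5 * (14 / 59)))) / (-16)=-295 / 861056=-0.00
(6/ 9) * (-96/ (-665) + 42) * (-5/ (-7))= 18684/ 931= 20.07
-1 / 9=-0.11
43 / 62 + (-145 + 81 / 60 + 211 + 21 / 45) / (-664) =730421 / 1235040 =0.59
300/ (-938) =-150/ 469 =-0.32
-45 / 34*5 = -225 / 34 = -6.62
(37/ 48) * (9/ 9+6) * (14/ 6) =1813/ 144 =12.59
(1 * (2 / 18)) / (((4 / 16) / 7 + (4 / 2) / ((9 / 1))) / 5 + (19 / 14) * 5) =28 / 1723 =0.02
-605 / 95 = -121 / 19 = -6.37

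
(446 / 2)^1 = 223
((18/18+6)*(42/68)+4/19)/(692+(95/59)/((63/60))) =3629031/555100048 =0.01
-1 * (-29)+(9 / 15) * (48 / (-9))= 129 / 5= 25.80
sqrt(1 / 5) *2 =2 *sqrt(5) / 5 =0.89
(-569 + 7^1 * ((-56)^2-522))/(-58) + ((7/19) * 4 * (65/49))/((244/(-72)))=-144106817/470554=-306.25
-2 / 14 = -1 / 7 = -0.14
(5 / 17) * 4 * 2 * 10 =400 / 17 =23.53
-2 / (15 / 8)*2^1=-32 / 15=-2.13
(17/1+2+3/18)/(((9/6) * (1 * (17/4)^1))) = 460/153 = 3.01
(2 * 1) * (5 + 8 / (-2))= 2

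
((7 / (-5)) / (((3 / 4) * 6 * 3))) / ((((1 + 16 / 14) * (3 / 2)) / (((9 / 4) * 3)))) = -49 / 225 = -0.22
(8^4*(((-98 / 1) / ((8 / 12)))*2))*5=-6021120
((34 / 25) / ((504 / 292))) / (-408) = -73 / 37800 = -0.00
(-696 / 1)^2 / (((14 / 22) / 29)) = 22075529.14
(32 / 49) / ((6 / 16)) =256 / 147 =1.74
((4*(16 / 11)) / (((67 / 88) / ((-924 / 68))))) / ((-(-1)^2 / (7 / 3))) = 242.29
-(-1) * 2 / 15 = 2 / 15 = 0.13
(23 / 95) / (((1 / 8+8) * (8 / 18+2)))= 828 / 67925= 0.01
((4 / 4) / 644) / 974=1 / 627256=0.00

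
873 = 873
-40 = -40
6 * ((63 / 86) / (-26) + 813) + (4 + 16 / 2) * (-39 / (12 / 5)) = 5235405 / 1118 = 4682.83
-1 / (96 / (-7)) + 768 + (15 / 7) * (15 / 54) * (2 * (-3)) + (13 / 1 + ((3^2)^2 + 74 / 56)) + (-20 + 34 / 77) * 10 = 4910051 / 7392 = 664.24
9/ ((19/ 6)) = 54/ 19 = 2.84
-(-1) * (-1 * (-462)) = 462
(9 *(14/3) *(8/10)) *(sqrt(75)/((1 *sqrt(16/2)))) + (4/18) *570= 42 *sqrt(6) + 380/3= 229.55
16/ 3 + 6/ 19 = 5.65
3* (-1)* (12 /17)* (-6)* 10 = 2160 /17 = 127.06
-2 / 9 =-0.22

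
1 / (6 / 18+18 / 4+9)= 6 / 83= 0.07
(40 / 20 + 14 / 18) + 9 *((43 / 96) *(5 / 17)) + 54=283789 / 4896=57.96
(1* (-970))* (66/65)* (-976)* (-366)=-4573793664/13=-351830281.85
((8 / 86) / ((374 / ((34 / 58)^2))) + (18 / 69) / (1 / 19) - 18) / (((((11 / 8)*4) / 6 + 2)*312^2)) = -59668559 / 1298825968440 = -0.00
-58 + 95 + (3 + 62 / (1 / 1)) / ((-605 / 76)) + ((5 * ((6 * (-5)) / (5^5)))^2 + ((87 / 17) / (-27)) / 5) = 8330591468 / 289265625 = 28.80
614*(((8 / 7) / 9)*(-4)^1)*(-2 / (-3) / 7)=-39296 / 1323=-29.70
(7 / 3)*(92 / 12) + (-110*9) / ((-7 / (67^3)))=2679799457 / 63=42536499.32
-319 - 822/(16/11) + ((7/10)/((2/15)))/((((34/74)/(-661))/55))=-416293.46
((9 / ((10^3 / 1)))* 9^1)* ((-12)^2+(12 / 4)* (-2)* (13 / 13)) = 5589 / 500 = 11.18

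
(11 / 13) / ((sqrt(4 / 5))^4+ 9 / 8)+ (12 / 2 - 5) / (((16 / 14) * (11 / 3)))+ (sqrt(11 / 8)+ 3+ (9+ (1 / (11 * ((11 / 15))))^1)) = 14.01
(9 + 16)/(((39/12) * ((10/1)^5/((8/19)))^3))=1/1741542968750000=0.00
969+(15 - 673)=311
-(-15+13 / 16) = 227 / 16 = 14.19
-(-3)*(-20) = -60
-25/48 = -0.52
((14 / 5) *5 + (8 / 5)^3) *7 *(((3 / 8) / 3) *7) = 55419 / 500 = 110.84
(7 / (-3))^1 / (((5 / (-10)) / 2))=28 / 3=9.33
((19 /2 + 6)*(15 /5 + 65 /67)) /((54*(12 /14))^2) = 202027 /7033392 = 0.03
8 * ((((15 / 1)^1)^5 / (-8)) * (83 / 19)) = -63028125 / 19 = -3317269.74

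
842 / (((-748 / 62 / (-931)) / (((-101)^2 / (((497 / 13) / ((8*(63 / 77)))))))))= 16573492150488 / 146047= 113480538.12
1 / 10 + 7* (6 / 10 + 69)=4873 / 10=487.30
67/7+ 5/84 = 809/84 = 9.63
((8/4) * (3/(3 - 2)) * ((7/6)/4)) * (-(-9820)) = 17185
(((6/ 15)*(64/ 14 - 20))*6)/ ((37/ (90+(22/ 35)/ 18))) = -4083984/ 45325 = -90.10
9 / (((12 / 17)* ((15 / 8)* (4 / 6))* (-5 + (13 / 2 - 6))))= -34 / 15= -2.27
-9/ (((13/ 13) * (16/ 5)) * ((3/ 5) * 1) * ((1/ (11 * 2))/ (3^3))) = -22275/ 8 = -2784.38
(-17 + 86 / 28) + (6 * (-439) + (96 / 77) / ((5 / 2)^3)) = -50971089 / 19250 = -2647.85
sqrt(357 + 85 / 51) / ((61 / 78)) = 52 * sqrt(807) / 61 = 24.22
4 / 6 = 2 / 3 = 0.67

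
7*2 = 14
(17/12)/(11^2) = 17/1452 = 0.01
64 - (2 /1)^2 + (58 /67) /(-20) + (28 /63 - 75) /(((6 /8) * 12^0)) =-713663 /18090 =-39.45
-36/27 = -4/3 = -1.33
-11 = -11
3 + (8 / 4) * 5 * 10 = 103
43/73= 0.59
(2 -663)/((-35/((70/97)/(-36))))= -661/1746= -0.38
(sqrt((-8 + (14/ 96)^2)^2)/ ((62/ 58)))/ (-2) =-3.73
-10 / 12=-5 / 6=-0.83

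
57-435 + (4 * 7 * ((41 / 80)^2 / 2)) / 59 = -71354633 / 188800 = -377.94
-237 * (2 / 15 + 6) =-7268 / 5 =-1453.60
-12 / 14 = -6 / 7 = -0.86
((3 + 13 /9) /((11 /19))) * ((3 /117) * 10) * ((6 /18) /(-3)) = -7600 /34749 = -0.22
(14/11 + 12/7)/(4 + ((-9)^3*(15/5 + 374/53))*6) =-1219/17949701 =-0.00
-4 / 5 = -0.80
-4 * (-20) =80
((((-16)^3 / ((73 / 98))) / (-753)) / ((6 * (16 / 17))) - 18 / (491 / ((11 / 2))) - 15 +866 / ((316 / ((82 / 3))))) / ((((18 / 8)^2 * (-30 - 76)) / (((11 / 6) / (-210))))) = 8584022067874 / 8650059936694785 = 0.00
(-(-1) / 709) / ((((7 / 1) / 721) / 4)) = 412 / 709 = 0.58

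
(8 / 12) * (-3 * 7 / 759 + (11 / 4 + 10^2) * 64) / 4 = 1663721 / 1518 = 1096.00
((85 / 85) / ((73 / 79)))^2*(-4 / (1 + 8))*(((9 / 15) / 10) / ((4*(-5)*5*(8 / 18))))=18723 / 26645000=0.00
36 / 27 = 4 / 3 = 1.33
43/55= 0.78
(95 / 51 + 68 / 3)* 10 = 4170 / 17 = 245.29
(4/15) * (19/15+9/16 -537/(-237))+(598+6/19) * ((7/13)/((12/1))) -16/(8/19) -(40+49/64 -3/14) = -50.61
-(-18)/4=9/2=4.50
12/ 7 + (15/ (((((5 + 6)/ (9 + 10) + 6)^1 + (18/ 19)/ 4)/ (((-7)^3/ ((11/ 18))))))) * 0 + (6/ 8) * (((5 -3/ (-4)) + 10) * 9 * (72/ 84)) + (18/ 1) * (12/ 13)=79683/ 728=109.45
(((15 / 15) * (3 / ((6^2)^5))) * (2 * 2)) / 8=1 / 40310784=0.00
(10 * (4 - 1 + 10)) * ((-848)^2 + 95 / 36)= 1682709535 / 18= 93483863.06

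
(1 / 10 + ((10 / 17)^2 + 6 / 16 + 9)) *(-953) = -108195043 / 11560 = -9359.43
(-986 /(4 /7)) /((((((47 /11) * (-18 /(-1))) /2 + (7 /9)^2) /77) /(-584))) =34567362522 /17401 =1986515.86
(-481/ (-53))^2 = 231361/ 2809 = 82.36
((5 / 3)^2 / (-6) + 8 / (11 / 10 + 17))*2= -205 / 4887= -0.04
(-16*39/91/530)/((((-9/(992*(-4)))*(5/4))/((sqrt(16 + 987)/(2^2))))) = -31744*sqrt(1003)/27825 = -36.13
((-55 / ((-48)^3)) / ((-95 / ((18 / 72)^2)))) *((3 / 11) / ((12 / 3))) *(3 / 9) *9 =-0.00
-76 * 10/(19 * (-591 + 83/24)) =960/14101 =0.07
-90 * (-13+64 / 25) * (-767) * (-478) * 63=108511763724 / 5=21702352744.80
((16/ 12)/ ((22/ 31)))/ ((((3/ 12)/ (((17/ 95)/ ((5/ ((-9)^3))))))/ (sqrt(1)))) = -1024488/ 5225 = -196.07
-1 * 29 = -29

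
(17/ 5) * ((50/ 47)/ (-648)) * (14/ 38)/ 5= -119/ 289332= -0.00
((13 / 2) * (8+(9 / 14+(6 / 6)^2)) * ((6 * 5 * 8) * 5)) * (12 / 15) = 421200 / 7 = 60171.43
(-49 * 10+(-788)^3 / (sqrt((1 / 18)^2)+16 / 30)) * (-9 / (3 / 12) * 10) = 15853454802000 / 53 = 299121788716.98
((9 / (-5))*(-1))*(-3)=-27 / 5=-5.40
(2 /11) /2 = 1 /11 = 0.09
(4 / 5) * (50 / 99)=40 / 99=0.40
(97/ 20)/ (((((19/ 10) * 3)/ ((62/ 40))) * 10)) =3007/ 22800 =0.13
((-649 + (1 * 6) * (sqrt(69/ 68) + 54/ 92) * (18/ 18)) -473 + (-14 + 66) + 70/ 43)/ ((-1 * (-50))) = -1053137/ 49450 + 3 * sqrt(1173)/ 850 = -21.18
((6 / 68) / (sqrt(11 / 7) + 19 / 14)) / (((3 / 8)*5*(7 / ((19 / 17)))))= 2888 / 76585 -304*sqrt(77) / 76585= 0.00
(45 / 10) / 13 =9 / 26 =0.35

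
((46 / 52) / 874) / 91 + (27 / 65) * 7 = 1307129 / 449540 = 2.91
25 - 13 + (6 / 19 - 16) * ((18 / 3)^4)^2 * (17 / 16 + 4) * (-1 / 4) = 633477900 / 19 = 33340942.11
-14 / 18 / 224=-1 / 288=-0.00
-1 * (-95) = 95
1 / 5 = 0.20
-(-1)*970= 970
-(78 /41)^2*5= -30420 /1681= -18.10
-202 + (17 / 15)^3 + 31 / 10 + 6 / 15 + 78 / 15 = -1294949 / 6750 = -191.84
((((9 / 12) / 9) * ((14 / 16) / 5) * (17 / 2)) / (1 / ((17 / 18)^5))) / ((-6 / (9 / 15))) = -0.01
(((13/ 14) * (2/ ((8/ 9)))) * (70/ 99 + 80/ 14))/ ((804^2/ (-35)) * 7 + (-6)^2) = -144625/ 1393284816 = -0.00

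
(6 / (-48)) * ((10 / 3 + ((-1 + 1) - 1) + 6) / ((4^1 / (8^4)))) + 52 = -3044 / 3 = -1014.67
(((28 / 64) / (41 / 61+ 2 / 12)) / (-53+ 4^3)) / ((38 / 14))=8967 / 513304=0.02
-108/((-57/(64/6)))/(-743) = -384/14117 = -0.03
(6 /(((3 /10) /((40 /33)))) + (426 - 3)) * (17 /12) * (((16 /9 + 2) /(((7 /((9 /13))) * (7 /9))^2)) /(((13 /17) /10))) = 29366941635 /58024967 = 506.11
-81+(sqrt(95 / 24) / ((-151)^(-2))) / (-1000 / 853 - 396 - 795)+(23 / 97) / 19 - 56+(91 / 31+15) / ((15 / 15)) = -6801800 / 57133 - 19449253 * sqrt(570) / 12203076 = -157.10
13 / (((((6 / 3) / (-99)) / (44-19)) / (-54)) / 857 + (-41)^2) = 744497325 / 96269231026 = 0.01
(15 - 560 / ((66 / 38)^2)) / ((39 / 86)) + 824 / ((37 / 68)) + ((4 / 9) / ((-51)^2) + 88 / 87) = 45006716241626 / 39510389061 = 1139.11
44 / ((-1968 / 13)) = -143 / 492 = -0.29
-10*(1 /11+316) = -34770 /11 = -3160.91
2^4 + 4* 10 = 56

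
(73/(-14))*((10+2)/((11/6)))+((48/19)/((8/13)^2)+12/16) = -39075/1463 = -26.71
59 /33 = 1.79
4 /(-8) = -1 /2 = -0.50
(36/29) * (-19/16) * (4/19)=-9/29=-0.31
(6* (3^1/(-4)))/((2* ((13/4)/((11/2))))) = -3.81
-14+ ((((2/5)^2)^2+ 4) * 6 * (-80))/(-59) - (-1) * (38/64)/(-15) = 13247431/708000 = 18.71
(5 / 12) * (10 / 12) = 25 / 72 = 0.35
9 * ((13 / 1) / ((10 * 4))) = 117 / 40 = 2.92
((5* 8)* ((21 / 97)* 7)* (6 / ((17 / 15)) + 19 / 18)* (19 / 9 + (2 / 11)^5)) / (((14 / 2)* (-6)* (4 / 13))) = -2705466104705 / 43022842038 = -62.88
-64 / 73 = -0.88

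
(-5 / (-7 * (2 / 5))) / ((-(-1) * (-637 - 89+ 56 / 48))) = -75 / 30443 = -0.00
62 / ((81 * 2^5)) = 0.02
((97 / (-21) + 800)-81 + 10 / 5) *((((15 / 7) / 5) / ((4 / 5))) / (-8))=-18805 / 392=-47.97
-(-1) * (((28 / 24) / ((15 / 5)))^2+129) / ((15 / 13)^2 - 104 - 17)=-7071805 / 6552576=-1.08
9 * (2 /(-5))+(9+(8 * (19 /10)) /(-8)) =3.50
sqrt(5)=2.24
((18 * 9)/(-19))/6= -27/19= -1.42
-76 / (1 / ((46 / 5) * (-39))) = 136344 / 5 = 27268.80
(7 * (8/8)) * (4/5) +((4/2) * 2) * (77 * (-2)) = -3052/5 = -610.40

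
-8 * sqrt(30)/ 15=-2.92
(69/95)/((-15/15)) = -69/95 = -0.73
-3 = -3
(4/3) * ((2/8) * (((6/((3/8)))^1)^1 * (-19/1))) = -101.33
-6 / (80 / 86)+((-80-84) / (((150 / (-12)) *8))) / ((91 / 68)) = -5.22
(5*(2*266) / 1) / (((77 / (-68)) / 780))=-20155200 / 11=-1832290.91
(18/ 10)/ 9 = 1/ 5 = 0.20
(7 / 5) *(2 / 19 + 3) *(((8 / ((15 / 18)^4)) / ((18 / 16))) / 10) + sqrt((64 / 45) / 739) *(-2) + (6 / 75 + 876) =261989354 / 296875- 16 *sqrt(3695) / 11085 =882.40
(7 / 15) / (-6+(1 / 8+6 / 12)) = -56 / 645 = -0.09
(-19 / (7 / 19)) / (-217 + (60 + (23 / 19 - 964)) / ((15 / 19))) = 0.04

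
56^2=3136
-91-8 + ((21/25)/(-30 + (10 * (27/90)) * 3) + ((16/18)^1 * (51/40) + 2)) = -7193/75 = -95.91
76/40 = 19/10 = 1.90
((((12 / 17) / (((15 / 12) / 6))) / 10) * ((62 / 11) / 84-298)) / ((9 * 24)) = -27529 / 58905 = -0.47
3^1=3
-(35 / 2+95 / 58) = -555 / 29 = -19.14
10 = 10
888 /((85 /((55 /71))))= 9768 /1207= 8.09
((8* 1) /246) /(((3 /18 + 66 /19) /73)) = 11096 /17015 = 0.65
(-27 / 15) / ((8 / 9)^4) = -59049 / 20480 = -2.88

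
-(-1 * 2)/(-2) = -1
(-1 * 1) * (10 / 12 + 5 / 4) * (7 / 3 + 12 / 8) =-575 / 72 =-7.99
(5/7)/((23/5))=25/161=0.16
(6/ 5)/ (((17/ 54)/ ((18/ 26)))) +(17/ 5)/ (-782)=26783/ 10166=2.63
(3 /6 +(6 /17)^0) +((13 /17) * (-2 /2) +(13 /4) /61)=3271 /4148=0.79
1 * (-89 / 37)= -89 / 37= -2.41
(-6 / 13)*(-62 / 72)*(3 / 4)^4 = 837 / 6656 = 0.13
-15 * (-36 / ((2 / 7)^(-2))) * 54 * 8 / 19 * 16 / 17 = 14929920 / 15827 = 943.32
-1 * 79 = -79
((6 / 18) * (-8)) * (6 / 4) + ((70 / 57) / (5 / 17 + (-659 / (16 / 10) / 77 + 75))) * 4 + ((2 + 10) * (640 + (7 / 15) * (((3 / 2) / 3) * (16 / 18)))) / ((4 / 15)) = 240528029104 / 8350101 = 28805.40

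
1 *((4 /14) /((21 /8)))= 16 /147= 0.11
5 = 5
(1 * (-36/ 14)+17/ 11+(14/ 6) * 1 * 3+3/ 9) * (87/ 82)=42253/ 6314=6.69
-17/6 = -2.83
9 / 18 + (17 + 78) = 191 / 2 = 95.50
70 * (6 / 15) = 28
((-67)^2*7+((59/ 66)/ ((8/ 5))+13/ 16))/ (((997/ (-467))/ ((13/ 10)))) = -25182611207/ 1316040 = -19135.14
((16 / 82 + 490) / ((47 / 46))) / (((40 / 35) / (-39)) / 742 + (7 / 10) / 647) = 605831026153080 / 1316335627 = 460240.54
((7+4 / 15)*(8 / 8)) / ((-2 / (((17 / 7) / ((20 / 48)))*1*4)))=-14824 / 175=-84.71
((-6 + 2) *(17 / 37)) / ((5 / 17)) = -1156 / 185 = -6.25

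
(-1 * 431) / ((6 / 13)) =-5603 / 6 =-933.83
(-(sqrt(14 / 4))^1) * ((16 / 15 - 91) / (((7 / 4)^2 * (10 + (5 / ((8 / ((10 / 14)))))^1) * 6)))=43168 * sqrt(14) / 184275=0.88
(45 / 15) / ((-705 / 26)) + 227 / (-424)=-64369 / 99640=-0.65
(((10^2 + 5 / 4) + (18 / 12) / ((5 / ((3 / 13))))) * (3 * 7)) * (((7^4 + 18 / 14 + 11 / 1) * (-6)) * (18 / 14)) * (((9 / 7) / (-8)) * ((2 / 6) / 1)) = 2122017.05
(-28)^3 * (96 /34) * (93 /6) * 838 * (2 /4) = -6843228672 /17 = -402542863.06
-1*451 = -451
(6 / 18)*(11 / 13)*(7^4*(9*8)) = 633864 / 13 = 48758.77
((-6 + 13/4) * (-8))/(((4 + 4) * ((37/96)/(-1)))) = -7.14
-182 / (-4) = 91 / 2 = 45.50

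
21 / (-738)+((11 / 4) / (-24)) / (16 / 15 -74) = -115763 / 4305984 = -0.03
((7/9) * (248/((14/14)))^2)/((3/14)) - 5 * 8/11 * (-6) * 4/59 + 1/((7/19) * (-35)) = 958391482423/4293135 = 223238.14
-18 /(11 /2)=-36 /11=-3.27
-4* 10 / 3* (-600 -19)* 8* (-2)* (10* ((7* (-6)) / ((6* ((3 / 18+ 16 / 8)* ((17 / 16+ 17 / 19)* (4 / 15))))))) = 1806489600 / 221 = 8174161.09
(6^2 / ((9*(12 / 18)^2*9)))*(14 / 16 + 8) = 71 / 8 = 8.88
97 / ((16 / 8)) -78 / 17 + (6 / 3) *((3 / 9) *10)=5159 / 102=50.58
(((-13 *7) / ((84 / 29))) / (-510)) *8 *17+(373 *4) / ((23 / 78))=5245591 / 1035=5068.20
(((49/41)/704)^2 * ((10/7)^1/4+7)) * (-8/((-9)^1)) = 35329/1874543616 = 0.00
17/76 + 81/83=7567/6308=1.20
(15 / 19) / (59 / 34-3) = -510 / 817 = -0.62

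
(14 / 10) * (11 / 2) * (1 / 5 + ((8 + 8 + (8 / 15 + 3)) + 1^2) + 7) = 213.55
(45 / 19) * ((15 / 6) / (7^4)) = 225 / 91238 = 0.00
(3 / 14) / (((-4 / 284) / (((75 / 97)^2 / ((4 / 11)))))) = -13179375 / 526904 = -25.01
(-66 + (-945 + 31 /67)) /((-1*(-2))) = -33853 /67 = -505.27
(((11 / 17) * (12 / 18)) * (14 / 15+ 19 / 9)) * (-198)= -66308 / 255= -260.03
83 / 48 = 1.73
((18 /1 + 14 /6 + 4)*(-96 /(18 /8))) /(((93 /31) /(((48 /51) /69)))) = -149504 /31671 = -4.72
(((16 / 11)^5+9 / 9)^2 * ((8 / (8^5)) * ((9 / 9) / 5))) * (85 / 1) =24874357145193 / 106239691165696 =0.23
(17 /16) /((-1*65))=-17 /1040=-0.02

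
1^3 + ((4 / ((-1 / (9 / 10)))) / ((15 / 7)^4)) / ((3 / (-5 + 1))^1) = 103583 / 84375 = 1.23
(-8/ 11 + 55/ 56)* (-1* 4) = -157/ 154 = -1.02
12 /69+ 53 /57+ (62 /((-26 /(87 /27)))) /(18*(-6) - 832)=53439883 /48061260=1.11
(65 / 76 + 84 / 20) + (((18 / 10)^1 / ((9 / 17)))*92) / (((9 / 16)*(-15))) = -1642489 / 51300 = -32.02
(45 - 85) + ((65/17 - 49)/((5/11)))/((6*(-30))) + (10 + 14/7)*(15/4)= 5.55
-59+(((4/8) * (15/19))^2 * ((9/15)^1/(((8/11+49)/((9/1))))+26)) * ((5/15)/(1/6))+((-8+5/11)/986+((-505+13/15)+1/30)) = -5942985511951/10708635410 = -554.97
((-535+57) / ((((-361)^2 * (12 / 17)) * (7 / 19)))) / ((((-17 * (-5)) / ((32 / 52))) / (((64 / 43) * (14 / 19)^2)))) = -1713152 / 20762090115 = -0.00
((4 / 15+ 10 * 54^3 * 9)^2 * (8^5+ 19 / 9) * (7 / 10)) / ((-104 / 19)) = -8521947249923049849571 / 10125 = -841673802461535787.61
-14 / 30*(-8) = 56 / 15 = 3.73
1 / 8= 0.12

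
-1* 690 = -690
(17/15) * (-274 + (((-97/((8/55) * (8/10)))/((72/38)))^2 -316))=870701203501/3981312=218697.05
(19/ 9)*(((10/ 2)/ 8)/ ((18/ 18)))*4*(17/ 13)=1615/ 234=6.90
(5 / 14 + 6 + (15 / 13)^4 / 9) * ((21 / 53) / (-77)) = -7862037 / 233114882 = -0.03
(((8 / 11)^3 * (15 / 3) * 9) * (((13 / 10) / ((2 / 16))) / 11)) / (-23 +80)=79872 / 278179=0.29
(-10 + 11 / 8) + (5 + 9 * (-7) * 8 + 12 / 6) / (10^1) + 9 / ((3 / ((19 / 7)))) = -14051 / 280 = -50.18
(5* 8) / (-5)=-8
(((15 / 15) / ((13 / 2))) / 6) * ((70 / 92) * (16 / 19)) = 280 / 17043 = 0.02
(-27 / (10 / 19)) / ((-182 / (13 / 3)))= 171 / 140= 1.22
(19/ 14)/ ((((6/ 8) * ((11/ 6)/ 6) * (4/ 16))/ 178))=324672/ 77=4216.52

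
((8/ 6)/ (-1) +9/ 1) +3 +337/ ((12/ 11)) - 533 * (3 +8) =-66521/ 12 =-5543.42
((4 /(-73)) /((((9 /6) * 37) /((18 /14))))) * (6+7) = -312 /18907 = -0.02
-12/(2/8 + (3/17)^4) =-4009008/83845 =-47.81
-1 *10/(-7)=10/7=1.43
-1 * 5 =-5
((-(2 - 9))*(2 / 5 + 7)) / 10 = 259 / 50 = 5.18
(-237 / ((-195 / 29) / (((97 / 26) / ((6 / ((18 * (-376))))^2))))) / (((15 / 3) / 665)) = 18803412264672 / 845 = 22252558893.10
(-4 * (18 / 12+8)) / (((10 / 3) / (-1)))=57 / 5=11.40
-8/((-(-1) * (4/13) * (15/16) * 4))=-104/15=-6.93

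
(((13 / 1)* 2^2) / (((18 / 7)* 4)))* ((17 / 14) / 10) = 0.61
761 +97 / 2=1619 / 2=809.50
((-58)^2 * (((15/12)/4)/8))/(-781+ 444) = -4205/10784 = -0.39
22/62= 11/31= 0.35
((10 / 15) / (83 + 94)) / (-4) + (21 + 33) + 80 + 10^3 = 1204307 / 1062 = 1134.00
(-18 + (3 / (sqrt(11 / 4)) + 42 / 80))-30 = -1899 / 40 + 6 * sqrt(11) / 11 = -45.67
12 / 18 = 2 / 3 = 0.67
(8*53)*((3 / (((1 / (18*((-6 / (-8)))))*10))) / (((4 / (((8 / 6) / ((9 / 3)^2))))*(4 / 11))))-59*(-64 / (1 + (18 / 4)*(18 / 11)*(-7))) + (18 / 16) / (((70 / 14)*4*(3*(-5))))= 11141263 / 111200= 100.19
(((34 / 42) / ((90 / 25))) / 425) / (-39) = -1 / 73710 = -0.00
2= 2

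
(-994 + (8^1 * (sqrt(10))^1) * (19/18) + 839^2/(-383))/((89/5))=-5423115/34087 + 380 * sqrt(10)/801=-157.60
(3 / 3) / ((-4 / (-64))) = 16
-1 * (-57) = 57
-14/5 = -2.80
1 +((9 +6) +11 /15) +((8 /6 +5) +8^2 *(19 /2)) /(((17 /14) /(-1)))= -489.19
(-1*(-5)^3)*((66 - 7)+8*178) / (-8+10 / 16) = -1483000 / 59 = -25135.59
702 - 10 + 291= 983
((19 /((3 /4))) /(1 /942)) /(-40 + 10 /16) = -190912 /315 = -606.07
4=4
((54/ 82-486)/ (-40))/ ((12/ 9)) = 59697/ 6560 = 9.10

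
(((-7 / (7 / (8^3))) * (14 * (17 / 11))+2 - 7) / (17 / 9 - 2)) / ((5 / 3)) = 3291597 / 55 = 59847.22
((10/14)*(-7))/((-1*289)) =5/289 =0.02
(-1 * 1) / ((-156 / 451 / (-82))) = -18491 / 78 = -237.06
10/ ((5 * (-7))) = -2/ 7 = -0.29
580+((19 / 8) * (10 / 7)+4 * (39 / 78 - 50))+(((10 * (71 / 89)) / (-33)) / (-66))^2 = 101367207009331 / 263023046748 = 385.39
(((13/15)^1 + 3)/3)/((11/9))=58/55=1.05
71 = 71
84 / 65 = 1.29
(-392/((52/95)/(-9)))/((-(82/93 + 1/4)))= -31169880/5473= -5695.21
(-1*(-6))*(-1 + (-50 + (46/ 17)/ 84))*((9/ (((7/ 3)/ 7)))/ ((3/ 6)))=-1965114/ 119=-16513.56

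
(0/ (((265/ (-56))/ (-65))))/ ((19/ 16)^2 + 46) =0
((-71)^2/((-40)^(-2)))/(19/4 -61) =-1290496/9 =-143388.44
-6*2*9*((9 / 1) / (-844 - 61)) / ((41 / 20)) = 0.52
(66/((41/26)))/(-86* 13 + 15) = -1716/45223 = -0.04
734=734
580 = 580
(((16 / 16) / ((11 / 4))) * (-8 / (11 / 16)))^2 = 17.90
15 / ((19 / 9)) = 135 / 19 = 7.11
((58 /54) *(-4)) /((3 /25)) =-2900 /81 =-35.80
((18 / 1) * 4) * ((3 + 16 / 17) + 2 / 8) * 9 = 46170 / 17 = 2715.88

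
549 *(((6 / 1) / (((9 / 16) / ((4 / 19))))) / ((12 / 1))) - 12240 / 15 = -13552 / 19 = -713.26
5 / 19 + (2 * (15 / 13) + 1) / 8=1337 / 1976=0.68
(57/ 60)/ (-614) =-19/ 12280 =-0.00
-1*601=-601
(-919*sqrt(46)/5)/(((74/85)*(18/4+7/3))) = -46869*sqrt(46)/1517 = -209.55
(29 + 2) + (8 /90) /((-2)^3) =2789 /90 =30.99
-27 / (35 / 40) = -216 / 7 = -30.86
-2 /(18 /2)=-2 /9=-0.22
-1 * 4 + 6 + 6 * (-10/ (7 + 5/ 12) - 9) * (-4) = 22282/ 89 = 250.36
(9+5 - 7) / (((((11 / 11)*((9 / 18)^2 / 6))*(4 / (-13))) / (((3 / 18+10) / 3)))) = -1850.33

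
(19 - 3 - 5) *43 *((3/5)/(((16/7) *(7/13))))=18447/80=230.59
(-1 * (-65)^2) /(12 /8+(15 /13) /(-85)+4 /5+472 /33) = -308129250 /1209869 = -254.68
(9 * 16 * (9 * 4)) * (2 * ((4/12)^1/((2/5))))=8640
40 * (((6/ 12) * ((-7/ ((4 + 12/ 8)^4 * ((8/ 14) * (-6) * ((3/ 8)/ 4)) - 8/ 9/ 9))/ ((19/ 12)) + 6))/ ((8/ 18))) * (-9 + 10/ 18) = -24404234280/ 10676873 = -2285.71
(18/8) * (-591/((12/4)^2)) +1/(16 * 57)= -134747/912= -147.75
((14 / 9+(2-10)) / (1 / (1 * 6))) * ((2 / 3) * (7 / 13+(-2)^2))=-13688 / 117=-116.99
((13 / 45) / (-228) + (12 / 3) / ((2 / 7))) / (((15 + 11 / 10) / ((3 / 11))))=13057 / 55062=0.24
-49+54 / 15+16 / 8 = -217 / 5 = -43.40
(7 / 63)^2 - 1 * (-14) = 1135 / 81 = 14.01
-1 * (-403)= 403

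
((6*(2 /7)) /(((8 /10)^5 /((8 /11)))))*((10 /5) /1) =9375 /1232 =7.61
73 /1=73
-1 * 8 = -8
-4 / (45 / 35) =-28 / 9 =-3.11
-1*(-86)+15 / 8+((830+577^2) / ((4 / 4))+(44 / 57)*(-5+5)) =2670775 / 8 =333846.88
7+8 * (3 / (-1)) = -17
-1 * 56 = -56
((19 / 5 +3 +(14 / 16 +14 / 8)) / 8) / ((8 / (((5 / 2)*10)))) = 1885 / 512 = 3.68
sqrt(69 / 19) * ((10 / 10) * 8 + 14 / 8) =18.58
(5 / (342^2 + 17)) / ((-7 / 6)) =-30 / 818867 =-0.00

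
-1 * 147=-147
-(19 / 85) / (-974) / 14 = 19 / 1159060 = 0.00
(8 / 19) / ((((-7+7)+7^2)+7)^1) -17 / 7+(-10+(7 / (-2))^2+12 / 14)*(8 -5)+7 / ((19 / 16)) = 6807 / 532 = 12.80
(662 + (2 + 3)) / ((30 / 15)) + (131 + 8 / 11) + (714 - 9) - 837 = 7331 / 22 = 333.23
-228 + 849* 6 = 4866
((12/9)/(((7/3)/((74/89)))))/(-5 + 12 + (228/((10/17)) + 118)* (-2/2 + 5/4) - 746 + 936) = 1480/1007391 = 0.00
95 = 95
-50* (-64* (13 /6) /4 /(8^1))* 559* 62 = 22527700 /3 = 7509233.33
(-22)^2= 484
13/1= 13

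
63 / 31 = 2.03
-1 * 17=-17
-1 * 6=-6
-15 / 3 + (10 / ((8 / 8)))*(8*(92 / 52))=1775 / 13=136.54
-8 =-8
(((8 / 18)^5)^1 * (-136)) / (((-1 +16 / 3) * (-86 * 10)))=34816 / 55013985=0.00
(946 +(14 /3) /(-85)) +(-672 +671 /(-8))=387743 /2040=190.07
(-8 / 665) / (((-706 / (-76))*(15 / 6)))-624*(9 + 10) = -732404432 / 61775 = -11856.00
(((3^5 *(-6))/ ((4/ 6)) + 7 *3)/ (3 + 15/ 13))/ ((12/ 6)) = -4693/ 18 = -260.72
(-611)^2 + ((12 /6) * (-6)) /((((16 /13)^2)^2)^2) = 400847924285341 /1073741824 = 373318.72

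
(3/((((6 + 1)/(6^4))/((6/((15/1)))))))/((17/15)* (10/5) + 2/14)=92.21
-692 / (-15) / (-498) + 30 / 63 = 0.38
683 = 683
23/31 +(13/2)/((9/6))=472/93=5.08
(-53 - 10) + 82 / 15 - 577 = -9518 / 15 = -634.53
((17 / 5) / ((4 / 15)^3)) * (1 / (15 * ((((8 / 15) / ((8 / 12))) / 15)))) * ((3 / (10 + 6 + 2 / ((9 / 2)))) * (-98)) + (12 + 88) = -74012725 / 18944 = -3906.92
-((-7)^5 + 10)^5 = 1337083751086682003757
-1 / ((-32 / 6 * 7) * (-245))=-3 / 27440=-0.00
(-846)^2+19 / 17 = 12167191 / 17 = 715717.12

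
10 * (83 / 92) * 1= 415 / 46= 9.02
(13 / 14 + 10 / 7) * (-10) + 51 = 192 / 7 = 27.43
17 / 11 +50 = 567 / 11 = 51.55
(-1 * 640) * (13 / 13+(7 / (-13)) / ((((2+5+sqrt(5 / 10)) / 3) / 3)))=-242560 / 1261 - 40320 * sqrt(2) / 1261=-237.57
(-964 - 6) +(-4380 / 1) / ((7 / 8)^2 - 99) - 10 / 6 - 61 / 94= -1644801151 / 1772934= -927.73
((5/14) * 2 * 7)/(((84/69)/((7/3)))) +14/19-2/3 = 2201/228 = 9.65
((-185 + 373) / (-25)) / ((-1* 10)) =94 / 125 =0.75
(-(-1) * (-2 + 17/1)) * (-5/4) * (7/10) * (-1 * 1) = 105/8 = 13.12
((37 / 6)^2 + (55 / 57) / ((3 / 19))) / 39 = 1589 / 1404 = 1.13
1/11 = 0.09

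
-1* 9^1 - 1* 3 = -12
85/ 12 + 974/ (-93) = -3.39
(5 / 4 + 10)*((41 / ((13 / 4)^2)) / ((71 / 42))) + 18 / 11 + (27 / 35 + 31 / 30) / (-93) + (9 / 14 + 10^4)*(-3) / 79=-5124824168771 / 14545847745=-352.32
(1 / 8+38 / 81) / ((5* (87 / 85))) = 6545 / 56376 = 0.12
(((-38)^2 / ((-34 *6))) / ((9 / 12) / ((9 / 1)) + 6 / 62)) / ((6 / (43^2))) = -41384318 / 3417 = -12111.30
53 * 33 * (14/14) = 1749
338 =338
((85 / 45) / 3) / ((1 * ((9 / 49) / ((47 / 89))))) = 39151 / 21627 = 1.81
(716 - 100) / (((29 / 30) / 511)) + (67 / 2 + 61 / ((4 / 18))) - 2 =325936.34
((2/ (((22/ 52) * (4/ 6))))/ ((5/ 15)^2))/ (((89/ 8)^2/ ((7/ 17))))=314496/ 1481227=0.21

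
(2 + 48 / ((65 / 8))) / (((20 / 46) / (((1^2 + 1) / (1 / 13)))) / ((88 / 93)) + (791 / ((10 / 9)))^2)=0.00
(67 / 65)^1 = 67 / 65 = 1.03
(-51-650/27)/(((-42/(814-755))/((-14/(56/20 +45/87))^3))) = -71460465086500/9014055921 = -7927.67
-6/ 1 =-6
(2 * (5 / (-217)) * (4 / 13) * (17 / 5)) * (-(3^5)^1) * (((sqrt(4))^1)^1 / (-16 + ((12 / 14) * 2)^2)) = -28917 / 16120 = -1.79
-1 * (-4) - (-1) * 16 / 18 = 44 / 9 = 4.89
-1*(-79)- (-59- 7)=145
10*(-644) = -6440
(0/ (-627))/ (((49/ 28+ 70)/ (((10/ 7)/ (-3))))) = 0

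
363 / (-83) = -363 / 83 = -4.37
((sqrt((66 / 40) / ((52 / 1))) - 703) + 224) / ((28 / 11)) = -5269 / 28 + 11 * sqrt(2145) / 7280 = -188.11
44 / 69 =0.64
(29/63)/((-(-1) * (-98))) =-29/6174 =-0.00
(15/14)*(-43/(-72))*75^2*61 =24590625/112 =219559.15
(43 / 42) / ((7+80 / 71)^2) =216763 / 13983018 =0.02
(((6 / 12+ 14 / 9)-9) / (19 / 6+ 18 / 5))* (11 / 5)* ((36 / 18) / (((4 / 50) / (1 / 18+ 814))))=-503696875 / 10962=-45949.36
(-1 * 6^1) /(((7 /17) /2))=-204 /7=-29.14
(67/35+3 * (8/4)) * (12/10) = 1662/175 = 9.50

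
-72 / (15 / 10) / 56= -6 / 7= -0.86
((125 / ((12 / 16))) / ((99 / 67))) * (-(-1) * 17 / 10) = 56950 / 297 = 191.75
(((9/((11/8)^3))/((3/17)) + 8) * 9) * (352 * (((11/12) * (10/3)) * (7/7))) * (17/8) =6249200/11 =568109.09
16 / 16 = 1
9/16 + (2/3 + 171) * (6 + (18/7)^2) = 2165.66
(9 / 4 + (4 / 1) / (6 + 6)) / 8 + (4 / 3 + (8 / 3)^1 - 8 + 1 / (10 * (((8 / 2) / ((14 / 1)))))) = -1597 / 480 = -3.33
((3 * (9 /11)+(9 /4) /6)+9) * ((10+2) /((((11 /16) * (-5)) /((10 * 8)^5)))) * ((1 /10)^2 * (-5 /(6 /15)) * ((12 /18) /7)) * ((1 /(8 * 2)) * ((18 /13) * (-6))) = -9210101760000 /11011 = -836445532.65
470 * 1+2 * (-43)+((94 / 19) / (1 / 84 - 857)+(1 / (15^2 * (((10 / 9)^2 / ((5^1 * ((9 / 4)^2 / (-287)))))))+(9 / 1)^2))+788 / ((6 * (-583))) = 2552737650694626187 / 5492491193112000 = 464.77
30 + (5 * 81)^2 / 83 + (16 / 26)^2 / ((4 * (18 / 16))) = 2006.29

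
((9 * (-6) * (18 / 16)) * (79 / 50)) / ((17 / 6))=-57591 / 1700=-33.88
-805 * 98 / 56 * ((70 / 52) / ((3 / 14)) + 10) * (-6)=3578225 / 26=137624.04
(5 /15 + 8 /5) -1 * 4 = -31 /15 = -2.07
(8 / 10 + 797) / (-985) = -3989 / 4925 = -0.81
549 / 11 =49.91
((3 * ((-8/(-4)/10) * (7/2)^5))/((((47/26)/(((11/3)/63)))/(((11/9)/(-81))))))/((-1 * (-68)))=-3776773/1677516480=-0.00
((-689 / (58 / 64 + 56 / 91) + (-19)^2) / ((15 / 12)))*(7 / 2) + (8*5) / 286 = -116274922 / 452595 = -256.91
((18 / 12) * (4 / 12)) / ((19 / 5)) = 0.13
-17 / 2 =-8.50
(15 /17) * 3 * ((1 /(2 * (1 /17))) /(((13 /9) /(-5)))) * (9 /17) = -18225 /442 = -41.23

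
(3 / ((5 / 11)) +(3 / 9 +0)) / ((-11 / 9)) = -312 / 55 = -5.67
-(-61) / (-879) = -61 / 879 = -0.07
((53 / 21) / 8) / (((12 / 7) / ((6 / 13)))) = 53 / 624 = 0.08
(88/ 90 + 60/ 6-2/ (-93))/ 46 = 7672/ 32085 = 0.24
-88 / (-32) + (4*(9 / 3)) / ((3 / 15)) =62.75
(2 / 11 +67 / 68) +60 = 45753 / 748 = 61.17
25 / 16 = 1.56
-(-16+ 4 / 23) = 364 / 23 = 15.83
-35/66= -0.53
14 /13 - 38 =-480 /13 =-36.92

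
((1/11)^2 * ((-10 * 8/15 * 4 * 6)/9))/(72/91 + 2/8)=-46592/412731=-0.11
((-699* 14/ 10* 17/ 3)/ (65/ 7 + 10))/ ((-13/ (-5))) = -194089/ 1755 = -110.59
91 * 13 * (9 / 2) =10647 / 2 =5323.50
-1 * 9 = -9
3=3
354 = 354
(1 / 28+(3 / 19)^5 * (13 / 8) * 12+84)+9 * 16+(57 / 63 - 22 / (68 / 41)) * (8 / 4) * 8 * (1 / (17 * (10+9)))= 13670488845131 / 60109779324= 227.43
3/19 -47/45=-758/855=-0.89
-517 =-517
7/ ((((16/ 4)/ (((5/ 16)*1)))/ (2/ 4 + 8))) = 4.65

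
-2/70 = -1/35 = -0.03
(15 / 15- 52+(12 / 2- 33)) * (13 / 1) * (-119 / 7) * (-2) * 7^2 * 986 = -1665673464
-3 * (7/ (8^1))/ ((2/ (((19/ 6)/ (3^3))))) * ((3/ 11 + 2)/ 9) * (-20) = 0.78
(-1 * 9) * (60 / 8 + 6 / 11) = -1593 / 22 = -72.41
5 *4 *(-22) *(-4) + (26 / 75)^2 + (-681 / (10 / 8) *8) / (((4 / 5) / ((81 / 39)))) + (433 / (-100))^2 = -11157363179 / 1170000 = -9536.21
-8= -8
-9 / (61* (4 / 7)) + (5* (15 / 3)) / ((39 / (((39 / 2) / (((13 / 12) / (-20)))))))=-732819 / 3172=-231.03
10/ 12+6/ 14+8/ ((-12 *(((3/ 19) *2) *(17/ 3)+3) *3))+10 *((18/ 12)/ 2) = 7138/ 819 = 8.72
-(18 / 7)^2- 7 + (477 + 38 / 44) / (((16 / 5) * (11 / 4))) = 1930029 / 47432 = 40.69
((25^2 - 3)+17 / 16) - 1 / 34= 169465 / 272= 623.03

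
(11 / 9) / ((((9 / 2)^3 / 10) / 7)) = 6160 / 6561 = 0.94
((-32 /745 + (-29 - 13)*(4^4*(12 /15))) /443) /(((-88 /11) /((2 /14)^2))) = 801028 /16171715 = 0.05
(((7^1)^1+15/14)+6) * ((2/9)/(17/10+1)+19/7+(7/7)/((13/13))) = 636113/11907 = 53.42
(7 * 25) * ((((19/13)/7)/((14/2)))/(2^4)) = 475/1456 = 0.33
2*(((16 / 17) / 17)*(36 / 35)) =1152 / 10115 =0.11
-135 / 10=-27 / 2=-13.50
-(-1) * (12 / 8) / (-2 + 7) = 3 / 10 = 0.30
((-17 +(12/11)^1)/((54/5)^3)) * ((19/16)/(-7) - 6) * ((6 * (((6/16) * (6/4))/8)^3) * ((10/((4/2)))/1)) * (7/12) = 75578125/159450660864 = 0.00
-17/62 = -0.27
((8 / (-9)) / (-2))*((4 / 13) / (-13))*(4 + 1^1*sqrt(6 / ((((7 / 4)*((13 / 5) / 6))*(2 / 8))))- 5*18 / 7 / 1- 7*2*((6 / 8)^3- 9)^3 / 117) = -0.76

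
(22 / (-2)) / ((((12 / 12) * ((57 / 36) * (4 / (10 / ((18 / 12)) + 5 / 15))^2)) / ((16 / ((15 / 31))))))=-66836 / 95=-703.54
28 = 28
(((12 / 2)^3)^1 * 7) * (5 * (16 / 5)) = 24192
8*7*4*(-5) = -1120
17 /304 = 0.06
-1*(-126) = 126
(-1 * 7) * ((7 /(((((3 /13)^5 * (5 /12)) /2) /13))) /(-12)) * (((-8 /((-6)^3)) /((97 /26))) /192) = 3074677333 /152740080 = 20.13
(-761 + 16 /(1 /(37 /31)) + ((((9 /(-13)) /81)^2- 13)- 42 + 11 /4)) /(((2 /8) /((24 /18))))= -5392096604 /1273077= -4235.48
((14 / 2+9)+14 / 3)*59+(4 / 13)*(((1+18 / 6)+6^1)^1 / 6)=15858 / 13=1219.85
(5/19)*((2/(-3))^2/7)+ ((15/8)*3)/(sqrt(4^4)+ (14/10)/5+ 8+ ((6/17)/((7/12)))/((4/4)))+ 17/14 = 147564197/101277144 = 1.46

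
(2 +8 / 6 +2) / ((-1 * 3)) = -16 / 9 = -1.78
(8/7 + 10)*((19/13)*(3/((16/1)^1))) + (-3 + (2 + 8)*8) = 4483/56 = 80.05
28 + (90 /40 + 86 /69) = 8693 /276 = 31.50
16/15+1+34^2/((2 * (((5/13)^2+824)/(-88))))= -2443579/40965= -59.65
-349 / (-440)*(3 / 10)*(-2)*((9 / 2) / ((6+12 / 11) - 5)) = -9423 / 9200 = -1.02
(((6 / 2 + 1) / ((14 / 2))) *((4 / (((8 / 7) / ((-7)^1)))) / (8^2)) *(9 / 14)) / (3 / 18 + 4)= -27 / 800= -0.03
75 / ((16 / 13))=975 / 16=60.94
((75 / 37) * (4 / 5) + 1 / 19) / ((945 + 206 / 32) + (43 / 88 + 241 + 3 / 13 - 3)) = 2692976 / 1914324537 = 0.00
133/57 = 7/3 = 2.33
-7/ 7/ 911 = -1/ 911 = -0.00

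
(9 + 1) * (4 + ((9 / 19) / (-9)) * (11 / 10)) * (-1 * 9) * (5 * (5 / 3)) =-56175 / 19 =-2956.58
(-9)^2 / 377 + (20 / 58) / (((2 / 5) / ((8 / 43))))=6083 / 16211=0.38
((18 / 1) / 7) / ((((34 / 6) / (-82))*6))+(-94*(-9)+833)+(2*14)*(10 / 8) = 203228 / 119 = 1707.80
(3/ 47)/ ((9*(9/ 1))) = 1/ 1269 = 0.00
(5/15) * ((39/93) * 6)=26/31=0.84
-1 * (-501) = 501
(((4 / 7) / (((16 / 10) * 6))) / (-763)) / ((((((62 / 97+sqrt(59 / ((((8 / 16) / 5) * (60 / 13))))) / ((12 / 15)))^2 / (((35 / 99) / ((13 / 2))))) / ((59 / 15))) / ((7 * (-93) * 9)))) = 1993433470860592 / 4033014832126987135- 3311849371328 * sqrt(4602) / 4033014832126987135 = 0.00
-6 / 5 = -1.20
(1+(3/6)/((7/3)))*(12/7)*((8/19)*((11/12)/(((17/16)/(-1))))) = -704/931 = -0.76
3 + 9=12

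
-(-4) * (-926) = -3704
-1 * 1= -1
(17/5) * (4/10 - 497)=-42211/25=-1688.44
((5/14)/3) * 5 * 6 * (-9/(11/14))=-450/11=-40.91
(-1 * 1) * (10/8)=-5/4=-1.25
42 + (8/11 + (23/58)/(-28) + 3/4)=776425/17864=43.46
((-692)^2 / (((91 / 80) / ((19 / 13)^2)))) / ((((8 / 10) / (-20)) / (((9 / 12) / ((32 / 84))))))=-97239321000 / 2197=-44260045.97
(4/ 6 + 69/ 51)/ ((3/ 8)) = 824/ 153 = 5.39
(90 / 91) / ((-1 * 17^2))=-90 / 26299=-0.00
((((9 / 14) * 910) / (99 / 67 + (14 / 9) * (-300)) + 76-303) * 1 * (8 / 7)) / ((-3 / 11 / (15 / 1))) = 9390817040 / 654521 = 14347.62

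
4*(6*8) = 192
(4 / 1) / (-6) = -2 / 3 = -0.67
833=833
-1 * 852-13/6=-5125/6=-854.17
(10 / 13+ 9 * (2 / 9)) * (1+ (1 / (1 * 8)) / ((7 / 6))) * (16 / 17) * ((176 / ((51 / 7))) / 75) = 87296 / 93925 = 0.93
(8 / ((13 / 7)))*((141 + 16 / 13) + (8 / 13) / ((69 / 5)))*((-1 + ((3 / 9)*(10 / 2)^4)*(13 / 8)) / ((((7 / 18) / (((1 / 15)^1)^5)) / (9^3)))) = 477165102 / 934375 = 510.68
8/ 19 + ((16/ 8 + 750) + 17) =14619/ 19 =769.42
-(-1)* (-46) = -46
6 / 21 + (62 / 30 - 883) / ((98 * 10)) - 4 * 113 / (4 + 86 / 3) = -106207 / 7350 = -14.45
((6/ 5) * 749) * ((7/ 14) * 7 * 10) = 31458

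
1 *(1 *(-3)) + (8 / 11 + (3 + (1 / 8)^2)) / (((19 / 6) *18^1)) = -117749 / 40128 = -2.93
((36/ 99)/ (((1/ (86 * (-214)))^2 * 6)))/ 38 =338707216/ 627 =540202.90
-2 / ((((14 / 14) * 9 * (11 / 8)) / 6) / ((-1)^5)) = 32 / 33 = 0.97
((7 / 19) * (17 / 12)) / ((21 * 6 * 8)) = 17 / 32832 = 0.00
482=482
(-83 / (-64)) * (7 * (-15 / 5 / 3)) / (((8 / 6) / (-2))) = 1743 / 128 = 13.62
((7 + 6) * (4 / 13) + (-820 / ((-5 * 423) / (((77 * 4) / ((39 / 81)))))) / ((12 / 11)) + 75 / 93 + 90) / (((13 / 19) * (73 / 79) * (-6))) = -3052972459 / 35950018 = -84.92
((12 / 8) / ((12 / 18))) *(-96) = -216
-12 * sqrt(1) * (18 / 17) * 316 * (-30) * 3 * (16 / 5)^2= 314523648 / 85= 3700278.21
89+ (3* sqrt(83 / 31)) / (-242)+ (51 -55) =84.98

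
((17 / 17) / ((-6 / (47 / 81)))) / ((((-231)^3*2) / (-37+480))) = 20821 / 11981252052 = 0.00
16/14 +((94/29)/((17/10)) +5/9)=111971/31059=3.61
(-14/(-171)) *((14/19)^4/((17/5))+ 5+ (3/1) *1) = 83606768/126281049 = 0.66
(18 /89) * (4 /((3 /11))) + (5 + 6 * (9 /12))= 2219 /178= 12.47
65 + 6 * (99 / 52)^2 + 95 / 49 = 5875307 / 66248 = 88.69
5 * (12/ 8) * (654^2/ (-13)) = -3207870/ 13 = -246759.23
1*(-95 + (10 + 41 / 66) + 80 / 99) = -16547 / 198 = -83.57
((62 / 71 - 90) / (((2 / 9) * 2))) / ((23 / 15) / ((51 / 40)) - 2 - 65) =2178414 / 714757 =3.05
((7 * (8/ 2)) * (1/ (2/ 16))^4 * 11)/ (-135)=-1261568/ 135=-9344.95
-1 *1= -1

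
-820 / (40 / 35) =-717.50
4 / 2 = 2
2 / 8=1 / 4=0.25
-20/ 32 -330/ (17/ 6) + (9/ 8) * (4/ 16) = -63547/ 544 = -116.81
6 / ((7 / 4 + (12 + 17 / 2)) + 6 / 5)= 120 / 469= 0.26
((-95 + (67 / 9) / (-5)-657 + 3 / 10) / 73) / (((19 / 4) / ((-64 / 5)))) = 8676736 / 312075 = 27.80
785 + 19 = 804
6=6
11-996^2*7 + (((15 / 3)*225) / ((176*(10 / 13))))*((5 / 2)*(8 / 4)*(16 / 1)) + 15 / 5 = -152755531 / 22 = -6943433.23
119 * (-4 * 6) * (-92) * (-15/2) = -1970640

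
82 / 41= 2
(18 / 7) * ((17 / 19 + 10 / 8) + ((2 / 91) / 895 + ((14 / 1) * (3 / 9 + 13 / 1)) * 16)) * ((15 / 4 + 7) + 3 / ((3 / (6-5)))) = 7825586610801 / 86657480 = 90304.80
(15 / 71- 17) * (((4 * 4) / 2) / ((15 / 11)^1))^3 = -812314624 / 239625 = -3389.94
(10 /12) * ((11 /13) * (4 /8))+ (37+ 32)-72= -413 /156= -2.65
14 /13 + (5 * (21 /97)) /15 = 1449 /1261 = 1.15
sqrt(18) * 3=9 * sqrt(2)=12.73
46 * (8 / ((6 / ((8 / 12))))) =368 / 9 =40.89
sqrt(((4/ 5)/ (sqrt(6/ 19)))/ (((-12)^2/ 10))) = 3^(3/ 4)* 38^(1/ 4)/ 18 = 0.31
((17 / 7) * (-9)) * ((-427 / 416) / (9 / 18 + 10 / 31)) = 5673 / 208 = 27.27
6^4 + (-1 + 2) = 1297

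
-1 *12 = -12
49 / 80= 0.61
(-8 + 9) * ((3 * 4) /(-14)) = -6 /7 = -0.86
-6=-6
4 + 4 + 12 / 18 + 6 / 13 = 356 / 39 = 9.13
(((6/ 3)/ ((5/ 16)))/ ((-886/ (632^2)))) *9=-57517056/ 2215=-25967.07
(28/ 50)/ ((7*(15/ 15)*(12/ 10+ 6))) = 1/ 90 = 0.01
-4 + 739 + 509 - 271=973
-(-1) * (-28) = -28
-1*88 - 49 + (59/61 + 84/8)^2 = -81907/14884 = -5.50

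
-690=-690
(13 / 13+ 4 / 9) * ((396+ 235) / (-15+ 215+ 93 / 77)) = 631631 / 139437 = 4.53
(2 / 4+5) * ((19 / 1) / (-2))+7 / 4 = -101 / 2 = -50.50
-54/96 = -0.56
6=6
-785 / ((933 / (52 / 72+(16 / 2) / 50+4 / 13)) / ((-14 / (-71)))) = -7650139 / 38752155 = -0.20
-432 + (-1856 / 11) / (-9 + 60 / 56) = -501488 / 1221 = -410.72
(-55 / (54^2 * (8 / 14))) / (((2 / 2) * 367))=-0.00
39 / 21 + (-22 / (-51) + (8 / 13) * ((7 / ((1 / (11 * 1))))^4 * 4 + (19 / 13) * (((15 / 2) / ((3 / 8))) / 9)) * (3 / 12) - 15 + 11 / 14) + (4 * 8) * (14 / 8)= 7830988773151 / 361998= 21632685.19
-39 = -39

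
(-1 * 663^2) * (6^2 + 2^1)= -16703622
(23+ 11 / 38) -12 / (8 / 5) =300 / 19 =15.79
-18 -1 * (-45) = 27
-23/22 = -1.05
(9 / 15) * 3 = 1.80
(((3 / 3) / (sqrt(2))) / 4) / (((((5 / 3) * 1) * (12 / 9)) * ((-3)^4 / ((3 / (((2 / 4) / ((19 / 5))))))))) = 19 * sqrt(2) / 1200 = 0.02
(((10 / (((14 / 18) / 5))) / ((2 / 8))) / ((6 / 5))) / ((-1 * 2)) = -750 / 7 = -107.14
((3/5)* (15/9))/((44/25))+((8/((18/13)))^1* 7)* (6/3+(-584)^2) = 1820795051/132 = 13793901.90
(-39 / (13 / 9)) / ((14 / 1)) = -27 / 14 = -1.93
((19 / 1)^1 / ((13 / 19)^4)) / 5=2476099 / 142805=17.34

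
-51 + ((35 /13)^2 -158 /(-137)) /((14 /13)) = -1077107 /24934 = -43.20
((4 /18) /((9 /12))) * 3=8 /9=0.89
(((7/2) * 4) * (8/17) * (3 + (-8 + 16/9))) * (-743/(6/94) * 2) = 226846816/459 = 494219.64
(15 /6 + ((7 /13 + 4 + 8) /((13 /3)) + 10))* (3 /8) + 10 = 42649 /2704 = 15.77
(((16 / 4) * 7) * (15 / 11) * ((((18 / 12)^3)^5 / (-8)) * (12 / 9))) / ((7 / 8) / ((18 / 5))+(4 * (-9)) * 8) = 4519905705 / 466746368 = 9.68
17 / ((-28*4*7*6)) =-17 / 4704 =-0.00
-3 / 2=-1.50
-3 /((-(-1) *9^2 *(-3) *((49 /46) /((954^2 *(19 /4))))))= 50103.39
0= 0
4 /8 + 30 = 61 /2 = 30.50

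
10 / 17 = 0.59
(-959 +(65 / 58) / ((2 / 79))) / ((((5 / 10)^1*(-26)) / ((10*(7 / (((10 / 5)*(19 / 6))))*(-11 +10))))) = -11141445 / 14326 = -777.71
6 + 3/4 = 27/4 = 6.75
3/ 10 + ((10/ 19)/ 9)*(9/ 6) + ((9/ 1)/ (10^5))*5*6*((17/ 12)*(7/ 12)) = 3556349/ 9120000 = 0.39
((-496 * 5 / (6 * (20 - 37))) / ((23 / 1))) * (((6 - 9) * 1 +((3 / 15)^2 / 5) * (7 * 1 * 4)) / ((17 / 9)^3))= -20911608 / 48024575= -0.44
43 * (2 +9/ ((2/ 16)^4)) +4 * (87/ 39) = 20608210/ 13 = 1585246.92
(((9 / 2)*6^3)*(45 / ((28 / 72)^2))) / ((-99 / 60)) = -94478400 / 539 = -175284.60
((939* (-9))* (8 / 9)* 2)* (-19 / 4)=71364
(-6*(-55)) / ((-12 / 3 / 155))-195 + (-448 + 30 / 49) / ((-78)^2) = -967578223 / 74529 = -12982.57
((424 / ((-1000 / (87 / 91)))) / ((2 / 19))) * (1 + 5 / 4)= -788481 / 91000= -8.66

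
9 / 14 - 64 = -63.36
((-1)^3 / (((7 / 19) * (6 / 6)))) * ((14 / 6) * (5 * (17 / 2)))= -1615 / 6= -269.17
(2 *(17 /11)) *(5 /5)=34 /11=3.09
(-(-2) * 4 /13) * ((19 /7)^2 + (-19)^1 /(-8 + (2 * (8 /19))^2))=6.14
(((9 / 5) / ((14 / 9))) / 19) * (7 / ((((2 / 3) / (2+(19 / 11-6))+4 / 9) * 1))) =3645 / 1292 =2.82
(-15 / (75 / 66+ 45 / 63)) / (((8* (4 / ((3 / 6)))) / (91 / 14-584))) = 88935 / 1216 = 73.14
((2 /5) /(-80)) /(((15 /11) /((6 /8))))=-11 /4000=-0.00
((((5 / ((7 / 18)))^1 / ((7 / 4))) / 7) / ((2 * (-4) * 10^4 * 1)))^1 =-0.00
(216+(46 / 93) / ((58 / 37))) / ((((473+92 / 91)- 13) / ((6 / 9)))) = 53089673 / 169716816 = 0.31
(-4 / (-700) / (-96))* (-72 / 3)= 0.00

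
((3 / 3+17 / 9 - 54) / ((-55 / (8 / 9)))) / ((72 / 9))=92 / 891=0.10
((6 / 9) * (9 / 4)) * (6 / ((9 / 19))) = 19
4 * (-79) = -316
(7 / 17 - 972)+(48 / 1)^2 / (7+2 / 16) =-209375 / 323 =-648.22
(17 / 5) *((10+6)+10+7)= 561 / 5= 112.20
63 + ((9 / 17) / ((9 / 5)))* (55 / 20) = 4339 / 68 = 63.81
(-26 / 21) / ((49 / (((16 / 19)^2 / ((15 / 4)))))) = -26624 / 5572035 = -0.00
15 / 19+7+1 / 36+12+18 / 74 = 507691 / 25308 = 20.06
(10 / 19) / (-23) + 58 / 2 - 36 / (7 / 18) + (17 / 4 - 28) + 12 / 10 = -5270309 / 61180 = -86.14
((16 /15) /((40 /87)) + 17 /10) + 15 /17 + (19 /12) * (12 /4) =16409 /1700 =9.65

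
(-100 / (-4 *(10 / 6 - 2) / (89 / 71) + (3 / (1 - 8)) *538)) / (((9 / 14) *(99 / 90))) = 174440 / 283107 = 0.62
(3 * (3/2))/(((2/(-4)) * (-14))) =9/14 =0.64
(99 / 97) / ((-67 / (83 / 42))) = -2739 / 90986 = -0.03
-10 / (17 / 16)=-160 / 17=-9.41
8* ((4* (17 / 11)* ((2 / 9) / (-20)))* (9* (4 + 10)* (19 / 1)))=-72352 / 55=-1315.49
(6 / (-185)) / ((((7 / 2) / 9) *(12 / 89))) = -801 / 1295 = -0.62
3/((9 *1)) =1/3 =0.33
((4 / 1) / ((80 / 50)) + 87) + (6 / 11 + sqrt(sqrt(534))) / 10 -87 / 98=534^(1 / 4) / 10 + 238957 / 2695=89.15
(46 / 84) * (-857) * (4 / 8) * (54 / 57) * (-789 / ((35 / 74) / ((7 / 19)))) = 1726269669 / 12635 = 136626.01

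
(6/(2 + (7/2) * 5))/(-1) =-0.31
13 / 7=1.86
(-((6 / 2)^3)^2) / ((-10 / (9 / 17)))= 6561 / 170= 38.59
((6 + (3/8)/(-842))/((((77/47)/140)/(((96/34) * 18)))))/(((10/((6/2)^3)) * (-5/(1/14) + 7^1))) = -615409164/551089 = -1116.71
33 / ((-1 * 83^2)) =-0.00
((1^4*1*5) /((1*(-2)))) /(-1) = 2.50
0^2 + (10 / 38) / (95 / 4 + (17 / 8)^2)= 0.01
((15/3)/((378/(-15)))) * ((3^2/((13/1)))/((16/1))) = -0.01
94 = 94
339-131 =208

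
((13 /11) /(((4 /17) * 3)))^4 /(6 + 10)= 2385443281 /4857532416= 0.49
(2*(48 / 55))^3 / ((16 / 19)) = 1050624 / 166375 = 6.31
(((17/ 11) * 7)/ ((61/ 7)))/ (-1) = -833/ 671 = -1.24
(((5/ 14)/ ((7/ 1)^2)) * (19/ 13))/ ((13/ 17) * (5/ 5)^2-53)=-1615/ 7919184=-0.00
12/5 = 2.40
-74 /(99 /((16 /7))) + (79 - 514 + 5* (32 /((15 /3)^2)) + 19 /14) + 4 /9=-428.51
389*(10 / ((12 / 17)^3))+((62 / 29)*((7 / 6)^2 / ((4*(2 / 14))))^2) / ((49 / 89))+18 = 3337449635 / 300672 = 11099.97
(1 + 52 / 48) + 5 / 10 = 31 / 12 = 2.58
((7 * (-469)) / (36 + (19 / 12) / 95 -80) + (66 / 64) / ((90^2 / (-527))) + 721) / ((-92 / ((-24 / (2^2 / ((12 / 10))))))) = 25914099331 / 416208000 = 62.26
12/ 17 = 0.71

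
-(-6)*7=42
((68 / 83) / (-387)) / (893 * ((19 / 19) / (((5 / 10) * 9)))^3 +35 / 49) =-38556 / 191487557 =-0.00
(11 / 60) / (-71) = -11 / 4260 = -0.00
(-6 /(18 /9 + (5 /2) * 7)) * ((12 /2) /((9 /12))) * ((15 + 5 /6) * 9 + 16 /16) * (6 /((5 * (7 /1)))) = -60.55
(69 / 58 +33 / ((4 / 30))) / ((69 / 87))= 7212 / 23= 313.57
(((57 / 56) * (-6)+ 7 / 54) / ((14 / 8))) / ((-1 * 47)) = 4519 / 62181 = 0.07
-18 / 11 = -1.64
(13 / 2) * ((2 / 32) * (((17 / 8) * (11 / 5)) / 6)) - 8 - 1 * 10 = -135809 / 7680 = -17.68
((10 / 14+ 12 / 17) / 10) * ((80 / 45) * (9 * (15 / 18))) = 1.89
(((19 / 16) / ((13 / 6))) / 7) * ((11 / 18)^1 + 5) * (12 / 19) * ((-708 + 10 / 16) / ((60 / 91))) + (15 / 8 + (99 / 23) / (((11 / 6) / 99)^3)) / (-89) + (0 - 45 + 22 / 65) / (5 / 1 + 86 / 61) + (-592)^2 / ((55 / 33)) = 35152983689215 / 173716608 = 202358.22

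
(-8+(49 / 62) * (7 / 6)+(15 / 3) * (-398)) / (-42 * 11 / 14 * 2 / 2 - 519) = 742913 / 205344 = 3.62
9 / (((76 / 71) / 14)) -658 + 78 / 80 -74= -613.31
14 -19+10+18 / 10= 34 / 5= 6.80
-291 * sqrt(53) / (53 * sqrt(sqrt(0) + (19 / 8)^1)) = -582 * sqrt(2014) / 1007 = -25.94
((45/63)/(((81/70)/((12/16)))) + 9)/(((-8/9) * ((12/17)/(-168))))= 60809/24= 2533.71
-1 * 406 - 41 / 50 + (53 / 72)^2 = -52653647 / 129600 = -406.28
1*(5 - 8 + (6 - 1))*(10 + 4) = 28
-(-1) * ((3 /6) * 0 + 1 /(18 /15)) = 5 /6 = 0.83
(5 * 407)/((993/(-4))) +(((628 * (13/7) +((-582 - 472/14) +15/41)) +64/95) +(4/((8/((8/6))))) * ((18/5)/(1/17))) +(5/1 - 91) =2697741367/5414829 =498.21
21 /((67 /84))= 1764 /67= 26.33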